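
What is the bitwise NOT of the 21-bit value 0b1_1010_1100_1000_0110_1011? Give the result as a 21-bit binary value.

Invert each bit: 110101100100001101011 → 001010011011110010100.

0b001010011011110010100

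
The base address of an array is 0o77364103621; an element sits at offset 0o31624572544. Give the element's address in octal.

0o131210676365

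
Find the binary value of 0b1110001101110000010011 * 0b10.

0b11100011011100000100110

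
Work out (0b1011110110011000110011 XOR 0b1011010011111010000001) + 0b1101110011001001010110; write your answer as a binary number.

First 0b1011110110011000110011 XOR 0b1011010011111010000001 = 0b0000100101100010110010.
Add column by column in base 2, right to left:
  0+0 = 0
  1+1 = 0 carry 1
  0+1+1 = 0 carry 1
  0+0+1 = 1
  1+1 = 0 carry 1
  1+0+1 = 0 carry 1
  0+1+1 = 0 carry 1
  1+0+1 = 0 carry 1
  0+0+1 = 1
  0+1 = 1
  0+0 = 0
  1+0 = 1
  1+1 = 0 carry 1
  0+1+1 = 0 carry 1
  1+0+1 = 0 carry 1
  0+0+1 = 1
  0+1 = 1
  1+1 = 0 carry 1
  0+1+1 = 0 carry 1
  0+0+1 = 1
  0+1 = 1
  0+1 = 1

0b1110011000101100001000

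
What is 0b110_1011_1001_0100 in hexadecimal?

0x6b94

Group the bits into nibbles: 0110 1011 1001 0100 → 6b94.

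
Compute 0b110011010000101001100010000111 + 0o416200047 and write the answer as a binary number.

0b110111011110111001100010101110

0o416200047 = 0b100001110010000000000100111 in binary.
Add column by column in base 2, right to left:
  1+1 = 0 carry 1
  1+1+1 = 1 carry 1
  1+1+1 = 1 carry 1
  0+0+1 = 1
  0+0 = 0
  0+1 = 1
  0+0 = 0
  1+0 = 1
  0+0 = 0
  0+0 = 0
  0+0 = 0
  1+0 = 1
  1+0 = 1
  0+0 = 0
  0+0 = 0
  1+0 = 1
  0+1 = 1
  1+0 = 1
  0+0 = 0
  0+1 = 1
  0+1 = 1
  0+1 = 1
  1+0 = 1
  0+0 = 0
  1+0 = 1
  1+0 = 1
  0+1 = 1
  0+0 = 0
  1+0 = 1
  1+0 = 1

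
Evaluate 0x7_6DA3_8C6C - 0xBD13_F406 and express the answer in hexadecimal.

Subtract column by column in base 16:
  C-6 → 6
  6-0 → 6
  C-4 → 8
  8-F → 9 (borrow)
  3-3-1 → F (borrow)
  A-1-1 → 8
  D-D → 0
  6-B → B (borrow)
  7-0-1 → 6

0x6B08F9866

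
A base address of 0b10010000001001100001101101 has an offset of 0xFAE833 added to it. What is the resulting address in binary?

0b11001110111000000010100000

0xFAE833 = 0b111110101110100000110011 in binary.
Add column by column in base 2, right to left:
  1+1 = 0 carry 1
  0+1+1 = 0 carry 1
  1+0+1 = 0 carry 1
  1+0+1 = 0 carry 1
  0+1+1 = 0 carry 1
  1+1+1 = 1 carry 1
  1+0+1 = 0 carry 1
  0+0+1 = 1
  0+0 = 0
  0+0 = 0
  0+0 = 0
  1+1 = 0 carry 1
  1+0+1 = 0 carry 1
  0+1+1 = 0 carry 1
  0+1+1 = 0 carry 1
  1+1+1 = 1 carry 1
  0+0+1 = 1
  0+1 = 1
  0+0 = 0
  0+1 = 1
  0+1 = 1
  0+1 = 1
  1+1 = 0 carry 1
  0+1+1 = 0 carry 1
  0+0+1 = 1
  1+0 = 1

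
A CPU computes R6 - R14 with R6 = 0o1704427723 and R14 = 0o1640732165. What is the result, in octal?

Subtract column by column in base 8:
  3-5 → 6 (borrow)
  2-6-1 → 3 (borrow)
  7-1-1 → 5
  7-2 → 5
  2-3 → 7 (borrow)
  4-7-1 → 4 (borrow)
  4-0-1 → 3
  0-4 → 4 (borrow)
  7-6-1 → 0
  1-1 → 0

0o43475536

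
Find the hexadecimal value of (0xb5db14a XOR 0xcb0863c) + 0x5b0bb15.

0xd9df28b

First 0xb5db14a XOR 0xcb0863c = 0x7ed3776.
Add column by column in base 16, right to left:
  6+5 = b
  7+1 = 8
  7+b = 2 carry 1
  3+b+1 = f
  d+0 = d
  e+b = 9 carry 1
  7+5+1 = d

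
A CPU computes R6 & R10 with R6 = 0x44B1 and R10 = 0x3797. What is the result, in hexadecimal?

AND each hex digit independently (no carries):
  4&3=0, 4&7=4, B&9=9, 1&7=1

0x0491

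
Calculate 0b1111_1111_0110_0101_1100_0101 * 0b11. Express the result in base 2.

Multiply each base-2 digit by 3, carrying:
  1×3 = 3 → write 1 carry 1
  0×3+1 = 1 → write 1
  1×3 = 3 → write 1 carry 1
  0×3+1 = 1 → write 1
  0×3 = 0 → write 0
  0×3 = 0 → write 0
  1×3 = 3 → write 1 carry 1
  1×3+1 = 4 → write 0 carry 2
  1×3+2 = 5 → write 1 carry 2
  0×3+2 = 2 → write 0 carry 1
  1×3+1 = 4 → write 0 carry 2
  0×3+2 = 2 → write 0 carry 1
  0×3+1 = 1 → write 1
  1×3 = 3 → write 1 carry 1
  1×3+1 = 4 → write 0 carry 2
  0×3+2 = 2 → write 0 carry 1
  1×3+1 = 4 → write 0 carry 2
  1×3+2 = 5 → write 1 carry 2
  1×3+2 = 5 → write 1 carry 2
  1×3+2 = 5 → write 1 carry 2
  1×3+2 = 5 → write 1 carry 2
  1×3+2 = 5 → write 1 carry 2
  1×3+2 = 5 → write 1 carry 2
  1×3+2 = 5 → write 1 carry 2
  remaining carry: 10

0b10111111100011000101001111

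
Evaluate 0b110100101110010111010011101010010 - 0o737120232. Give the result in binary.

0b110011110010011110000011010111000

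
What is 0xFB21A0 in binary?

0b111110110010000110100000

Expand each hex digit to 4 bits: F=1111 B=1011 2=0010 1=0001 A=1010 0=0000.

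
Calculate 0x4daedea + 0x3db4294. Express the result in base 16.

0x8b6307e

Add column by column in base 16, right to left:
  a+4 = e
  e+9 = 7 carry 1
  d+2+1 = 0 carry 1
  e+4+1 = 3 carry 1
  a+b+1 = 6 carry 1
  d+d+1 = b carry 1
  4+3+1 = 8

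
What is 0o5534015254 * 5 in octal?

0o34314102534

Multiply each base-8 digit by 5, carrying:
  4×5 = 20 → write 4 carry 2
  5×5+2 = 27 → write 3 carry 3
  2×5+3 = 13 → write 5 carry 1
  5×5+1 = 26 → write 2 carry 3
  1×5+3 = 8 → write 0 carry 1
  0×5+1 = 1 → write 1
  4×5 = 20 → write 4 carry 2
  3×5+2 = 17 → write 1 carry 2
  5×5+2 = 27 → write 3 carry 3
  5×5+3 = 28 → write 4 carry 3
  remaining carry: 3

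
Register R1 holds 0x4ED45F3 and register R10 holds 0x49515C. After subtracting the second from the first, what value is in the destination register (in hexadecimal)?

Subtract column by column in base 16:
  3-C → 7 (borrow)
  F-5-1 → 9
  5-1 → 4
  4-5 → F (borrow)
  D-9-1 → 3
  E-4 → A
  4-0 → 4

0x4A3F497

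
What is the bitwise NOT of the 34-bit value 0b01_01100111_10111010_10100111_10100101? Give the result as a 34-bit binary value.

Invert each bit: 0101100111101110101010011110100101 → 1010011000010001010101100001011010.

0b1010011000010001010101100001011010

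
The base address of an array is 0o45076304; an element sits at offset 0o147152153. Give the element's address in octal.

Add column by column in base 8, right to left:
  4+3 = 7
  0+5 = 5
  3+1 = 4
  6+2 = 0 carry 1
  7+5+1 = 5 carry 1
  0+1+1 = 2
  5+7 = 4 carry 1
  4+4+1 = 1 carry 1
  0+1+1 = 2

0o214250457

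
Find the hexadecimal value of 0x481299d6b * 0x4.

0x1204a675ac

Multiply each base-16 digit by 4, carrying:
  b×4 = 44 → write c carry 2
  6×4+2 = 26 → write a carry 1
  d×4+1 = 53 → write 5 carry 3
  9×4+3 = 39 → write 7 carry 2
  9×4+2 = 38 → write 6 carry 2
  2×4+2 = 10 → write a
  1×4 = 4 → write 4
  8×4 = 32 → write 0 carry 2
  4×4+2 = 18 → write 2 carry 1
  remaining carry: 1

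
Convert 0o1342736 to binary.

Each octal digit is 3 bits: 1=001 3=011 4=100 2=010 7=111 3=011 6=110.

0b1011100010111011110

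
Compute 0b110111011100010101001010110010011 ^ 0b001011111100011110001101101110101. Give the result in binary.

0b111100100000001011000111011100110

XOR bit by bit (1 where the bits differ):
  110111011100010101001010110010011
^ 001011111100011110001101101110101
= 111100100000001011000111011100110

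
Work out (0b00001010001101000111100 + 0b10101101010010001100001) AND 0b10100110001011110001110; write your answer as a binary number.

0b10100110001011010001100

Add column by column in base 2, right to left:
  0+1 = 1
  0+0 = 0
  1+0 = 1
  1+0 = 1
  1+0 = 1
  1+1 = 0 carry 1
  0+1+1 = 0 carry 1
  0+0+1 = 1
  0+0 = 0
  1+0 = 1
  0+1 = 1
  1+0 = 1
  1+0 = 1
  0+1 = 1
  0+0 = 0
  0+1 = 1
  1+0 = 1
  0+1 = 1
  1+1 = 0 carry 1
  0+0+1 = 1
  0+1 = 1
  0+0 = 0
  0+1 = 1
Sum = 0b10110111011111010011101; now AND with 0b10100110001011110001110:
  10110111011111010011101
& 10100110001011110001110
= 10100110001011010001100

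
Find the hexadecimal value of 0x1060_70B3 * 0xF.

Multiply each base-16 digit by 15, carrying:
  3×15 = 45 → write D carry 2
  B×15+2 = 167 → write 7 carry 10
  0×15+10 = 10 → write A
  7×15 = 105 → write 9 carry 6
  0×15+6 = 6 → write 6
  6×15 = 90 → write A carry 5
  0×15+5 = 5 → write 5
  1×15 = 15 → write F

0xF5A69A7D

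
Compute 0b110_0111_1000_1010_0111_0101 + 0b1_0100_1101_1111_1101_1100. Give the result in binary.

Add column by column in base 2, right to left:
  1+0 = 1
  0+0 = 0
  1+1 = 0 carry 1
  0+1+1 = 0 carry 1
  1+1+1 = 1 carry 1
  1+0+1 = 0 carry 1
  1+1+1 = 1 carry 1
  0+1+1 = 0 carry 1
  0+1+1 = 0 carry 1
  1+1+1 = 1 carry 1
  0+1+1 = 0 carry 1
  1+1+1 = 1 carry 1
  0+1+1 = 0 carry 1
  0+0+1 = 1
  0+1 = 1
  1+1 = 0 carry 1
  1+0+1 = 0 carry 1
  1+0+1 = 0 carry 1
  1+1+1 = 1 carry 1
  0+0+1 = 1
  0+1 = 1
  1+0 = 1
  1+0 = 1

0b11111000110101001010001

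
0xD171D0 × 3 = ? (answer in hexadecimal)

0x2745570

Multiply each base-16 digit by 3, carrying:
  0×3 = 0 → write 0
  D×3 = 39 → write 7 carry 2
  1×3+2 = 5 → write 5
  7×3 = 21 → write 5 carry 1
  1×3+1 = 4 → write 4
  D×3 = 39 → write 7 carry 2
  remaining carry: 2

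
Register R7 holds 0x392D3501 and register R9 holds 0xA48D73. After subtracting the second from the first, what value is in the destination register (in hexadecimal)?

0x3888A78E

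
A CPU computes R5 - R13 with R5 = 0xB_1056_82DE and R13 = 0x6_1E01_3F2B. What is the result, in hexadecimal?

Subtract column by column in base 16:
  E-B → 3
  D-2 → B
  2-F → 3 (borrow)
  8-3-1 → 4
  6-1 → 5
  5-0 → 5
  0-E → 2 (borrow)
  1-1-1 → F (borrow)
  B-6-1 → 4

0x4F25543B3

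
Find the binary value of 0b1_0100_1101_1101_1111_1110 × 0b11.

0b1111101001100111111010

Multiply each base-2 digit by 3, carrying:
  0×3 = 0 → write 0
  1×3 = 3 → write 1 carry 1
  1×3+1 = 4 → write 0 carry 2
  1×3+2 = 5 → write 1 carry 2
  1×3+2 = 5 → write 1 carry 2
  1×3+2 = 5 → write 1 carry 2
  1×3+2 = 5 → write 1 carry 2
  1×3+2 = 5 → write 1 carry 2
  1×3+2 = 5 → write 1 carry 2
  0×3+2 = 2 → write 0 carry 1
  1×3+1 = 4 → write 0 carry 2
  1×3+2 = 5 → write 1 carry 2
  1×3+2 = 5 → write 1 carry 2
  0×3+2 = 2 → write 0 carry 1
  1×3+1 = 4 → write 0 carry 2
  1×3+2 = 5 → write 1 carry 2
  0×3+2 = 2 → write 0 carry 1
  0×3+1 = 1 → write 1
  1×3 = 3 → write 1 carry 1
  0×3+1 = 1 → write 1
  1×3 = 3 → write 1 carry 1
  remaining carry: 1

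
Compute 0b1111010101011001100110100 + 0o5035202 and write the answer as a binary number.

0b1111111101110110110110110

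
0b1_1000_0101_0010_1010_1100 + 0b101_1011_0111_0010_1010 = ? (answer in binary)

Add column by column in base 2, right to left:
  0+0 = 0
  0+1 = 1
  1+0 = 1
  1+1 = 0 carry 1
  0+0+1 = 1
  1+1 = 0 carry 1
  0+0+1 = 1
  1+0 = 1
  0+1 = 1
  1+1 = 0 carry 1
  0+1+1 = 0 carry 1
  0+0+1 = 1
  1+1 = 0 carry 1
  0+1+1 = 0 carry 1
  1+0+1 = 0 carry 1
  0+1+1 = 0 carry 1
  0+1+1 = 0 carry 1
  0+0+1 = 1
  0+1 = 1
  1+0 = 1
  1+0 = 1

0b111100000100111010110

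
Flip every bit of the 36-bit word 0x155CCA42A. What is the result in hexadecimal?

0xEAA335BD5

Each hex digit d becomes F−d:
  1→E, 5→A, 5→A, C→3, C→3, A→5, 4→B, 2→D, A→5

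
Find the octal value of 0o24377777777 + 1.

0o24400000000

The trailing 8 digits are 7 (max in base 8), so adding 1 cascades: they roll to 0 and the next digit up increments.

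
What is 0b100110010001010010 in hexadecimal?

0x26452

Group the bits into nibbles: 0010 0110 0100 0101 0010 → 26452.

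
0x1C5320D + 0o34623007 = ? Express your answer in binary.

0x1C5320D = 0b1110001010011001000001101 in binary.
0o34623007 = 0b11100110010011000000111 in binary.
Add column by column in base 2, right to left:
  1+1 = 0 carry 1
  0+1+1 = 0 carry 1
  1+1+1 = 1 carry 1
  1+0+1 = 0 carry 1
  0+0+1 = 1
  0+0 = 0
  0+0 = 0
  0+0 = 0
  0+0 = 0
  1+1 = 0 carry 1
  0+1+1 = 0 carry 1
  0+0+1 = 1
  1+0 = 1
  1+1 = 0 carry 1
  0+0+1 = 1
  0+0 = 0
  1+1 = 0 carry 1
  0+1+1 = 0 carry 1
  1+0+1 = 0 carry 1
  0+0+1 = 1
  0+1 = 1
  0+1 = 1
  1+1 = 0 carry 1
  1+0+1 = 0 carry 1
  1+0+1 = 0 carry 1
  final carry 1

0b10001110000101100000010100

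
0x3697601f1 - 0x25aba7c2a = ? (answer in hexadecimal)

0x10ebb85c7

Subtract column by column in base 16:
  1-a → 7 (borrow)
  f-2-1 → c
  1-c → 5 (borrow)
  0-7-1 → 8 (borrow)
  6-a-1 → b (borrow)
  7-b-1 → b (borrow)
  9-a-1 → e (borrow)
  6-5-1 → 0
  3-2 → 1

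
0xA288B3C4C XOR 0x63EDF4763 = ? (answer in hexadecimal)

0xC16547B2F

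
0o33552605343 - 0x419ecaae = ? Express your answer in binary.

0b10011100000011000100000000110101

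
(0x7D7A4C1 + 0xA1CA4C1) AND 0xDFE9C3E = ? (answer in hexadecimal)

Add column by column in base 16, right to left:
  1+1 = 2
  C+C = 8 carry 1
  4+4+1 = 9
  A+A = 4 carry 1
  7+C+1 = 4 carry 1
  D+1+1 = F
  7+A = 1 carry 1
  final carry 1
Sum = 0x11F44982; now AND with 0xDFE9C3E:
  1&0=0, 1&D=1, F&F=F, 4&E=4, 4&9=0, 9&C=8, 8&3=0, 2&E=2

0x1F40802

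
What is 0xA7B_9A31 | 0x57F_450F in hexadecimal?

0xF7FDF3F

OR each hex digit independently (no carries):
  A|5=F, 7|7=7, B|F=F, 9|4=D, A|5=F, 3|0=3, 1|F=F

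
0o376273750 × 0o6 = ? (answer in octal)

0o2766147560

Multiply each base-8 digit by 6, carrying:
  0×6 = 0 → write 0
  5×6 = 30 → write 6 carry 3
  7×6+3 = 45 → write 5 carry 5
  3×6+5 = 23 → write 7 carry 2
  7×6+2 = 44 → write 4 carry 5
  2×6+5 = 17 → write 1 carry 2
  6×6+2 = 38 → write 6 carry 4
  7×6+4 = 46 → write 6 carry 5
  3×6+5 = 23 → write 7 carry 2
  remaining carry: 2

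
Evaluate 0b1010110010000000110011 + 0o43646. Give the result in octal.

0b1010110010000000110011 = 0o12620063 in octal.
Add column by column in base 8, right to left:
  3+6 = 1 carry 1
  6+4+1 = 3 carry 1
  0+6+1 = 7
  0+3 = 3
  2+4 = 6
  6+0 = 6
  2+0 = 2
  1+0 = 1

0o12663731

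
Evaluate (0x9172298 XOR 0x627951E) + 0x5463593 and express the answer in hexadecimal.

First 0x9172298 XOR 0x627951E = 0xF30B786.
Add column by column in base 16, right to left:
  6+3 = 9
  8+9 = 1 carry 1
  7+5+1 = D
  B+3 = E
  0+6 = 6
  3+4 = 7
  F+5 = 4 carry 1
  final carry 1

0x1476ED19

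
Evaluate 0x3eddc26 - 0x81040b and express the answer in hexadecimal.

0x36cd81b

Subtract column by column in base 16:
  6-b → b (borrow)
  2-0-1 → 1
  c-4 → 8
  d-0 → d
  d-1 → c
  e-8 → 6
  3-0 → 3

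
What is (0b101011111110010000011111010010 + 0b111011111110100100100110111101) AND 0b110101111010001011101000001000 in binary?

Add column by column in base 2, right to left:
  0+1 = 1
  1+0 = 1
  0+1 = 1
  0+1 = 1
  1+1 = 0 carry 1
  0+1+1 = 0 carry 1
  1+0+1 = 0 carry 1
  1+1+1 = 1 carry 1
  1+1+1 = 1 carry 1
  1+0+1 = 0 carry 1
  1+0+1 = 0 carry 1
  0+1+1 = 0 carry 1
  0+0+1 = 1
  0+0 = 0
  0+1 = 1
  0+0 = 0
  1+0 = 1
  0+1 = 1
  0+0 = 0
  1+1 = 0 carry 1
  1+1+1 = 1 carry 1
  1+1+1 = 1 carry 1
  1+1+1 = 1 carry 1
  1+1+1 = 1 carry 1
  1+1+1 = 1 carry 1
  1+1+1 = 1 carry 1
  0+0+1 = 1
  1+1 = 0 carry 1
  0+1+1 = 0 carry 1
  1+1+1 = 1 carry 1
  final carry 1
Sum = 0b1100111111100110101000110001111; now AND with 0b110101111010001011101000001000:
  1100111111100110101000110001111
& 0110101111010001011101000001000
= 0100101111000000001000000001000

0b100101111000000001000000001000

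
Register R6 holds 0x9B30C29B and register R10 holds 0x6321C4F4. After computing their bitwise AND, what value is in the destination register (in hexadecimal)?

0x0320C090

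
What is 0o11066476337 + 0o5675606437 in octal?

Add column by column in base 8, right to left:
  7+7 = 6 carry 1
  3+3+1 = 7
  3+4 = 7
  6+6 = 4 carry 1
  7+0+1 = 0 carry 1
  4+6+1 = 3 carry 1
  6+5+1 = 4 carry 1
  6+7+1 = 6 carry 1
  0+6+1 = 7
  1+5 = 6
  1+0 = 1

0o16764304776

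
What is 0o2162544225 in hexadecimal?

0x11cac895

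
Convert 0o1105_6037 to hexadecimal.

0x245C1F

Each octal digit is 3 bits: 1=001 1=001 0=000 5=101 6=110 0=000 3=011 7=111.
Group the bits into nibbles: 0010 0100 0101 1100 0001 1111 → 245C1F.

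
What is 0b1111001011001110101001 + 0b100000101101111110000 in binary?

0b10011010000111110011001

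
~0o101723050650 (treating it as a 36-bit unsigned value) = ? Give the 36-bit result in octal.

0o676054727127

Each oct digit d becomes 7−d:
  1→6, 0→7, 1→6, 7→0, 2→5, 3→4, 0→7, 5→2, 0→7, 6→1, 5→2, 0→7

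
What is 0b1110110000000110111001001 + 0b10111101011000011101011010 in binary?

0b100110011011001010100100011

Add column by column in base 2, right to left:
  1+0 = 1
  0+1 = 1
  0+0 = 0
  1+1 = 0 carry 1
  0+1+1 = 0 carry 1
  0+0+1 = 1
  1+1 = 0 carry 1
  1+0+1 = 0 carry 1
  1+1+1 = 1 carry 1
  0+1+1 = 0 carry 1
  1+1+1 = 1 carry 1
  1+0+1 = 0 carry 1
  0+0+1 = 1
  0+0 = 0
  0+0 = 0
  0+1 = 1
  0+1 = 1
  0+0 = 0
  0+1 = 1
  1+0 = 1
  1+1 = 0 carry 1
  0+1+1 = 0 carry 1
  1+1+1 = 1 carry 1
  1+1+1 = 1 carry 1
  1+0+1 = 0 carry 1
  0+1+1 = 0 carry 1
  final carry 1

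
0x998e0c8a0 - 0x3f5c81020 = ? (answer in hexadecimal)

0x5a318b880

Subtract column by column in base 16:
  0-0 → 0
  a-2 → 8
  8-0 → 8
  c-1 → b
  0-8 → 8 (borrow)
  e-c-1 → 1
  8-5 → 3
  9-f → a (borrow)
  9-3-1 → 5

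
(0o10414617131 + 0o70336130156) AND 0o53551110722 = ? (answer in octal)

0o550100302

Add column by column in base 8, right to left:
  1+6 = 7
  3+5 = 0 carry 1
  1+1+1 = 3
  7+0 = 7
  1+3 = 4
  6+1 = 7
  4+6 = 2 carry 1
  1+3+1 = 5
  4+3 = 7
  0+0 = 0
  1+7 = 0 carry 1
  final carry 1
Sum = 0o100752747307; now AND with 0o53551110722:
  1&0=0, 0&5=0, 0&3=0, 7&5=5, 5&5=5, 2&1=0, 7&1=1, 4&1=0, 7&0=0, 3&7=3, 0&2=0, 7&2=2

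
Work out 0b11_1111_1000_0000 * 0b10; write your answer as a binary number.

0b111111100000000

Multiply each base-2 digit by 2, carrying:
  0×2 = 0 → write 0
  0×2 = 0 → write 0
  0×2 = 0 → write 0
  0×2 = 0 → write 0
  0×2 = 0 → write 0
  0×2 = 0 → write 0
  0×2 = 0 → write 0
  1×2 = 2 → write 0 carry 1
  1×2+1 = 3 → write 1 carry 1
  1×2+1 = 3 → write 1 carry 1
  1×2+1 = 3 → write 1 carry 1
  1×2+1 = 3 → write 1 carry 1
  1×2+1 = 3 → write 1 carry 1
  1×2+1 = 3 → write 1 carry 1
  remaining carry: 1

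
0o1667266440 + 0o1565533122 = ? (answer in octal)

0o3455021562

Add column by column in base 8, right to left:
  0+2 = 2
  4+2 = 6
  4+1 = 5
  6+3 = 1 carry 1
  6+3+1 = 2 carry 1
  2+5+1 = 0 carry 1
  7+5+1 = 5 carry 1
  6+6+1 = 5 carry 1
  6+5+1 = 4 carry 1
  1+1+1 = 3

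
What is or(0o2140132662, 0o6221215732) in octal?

OR each oct digit independently (no carries):
  2|6=6, 1|2=3, 4|2=6, 0|1=1, 1|2=3, 3|1=3, 2|5=7, 6|7=7, 6|3=7, 2|2=2

0o6361337772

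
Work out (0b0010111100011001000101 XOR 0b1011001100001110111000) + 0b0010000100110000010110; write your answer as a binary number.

0b1011110101001000010011

First 0b0010111100011001000101 XOR 0b1011001100001110111000 = 0b1001110000010111111101.
Add column by column in base 2, right to left:
  1+0 = 1
  0+1 = 1
  1+1 = 0 carry 1
  1+0+1 = 0 carry 1
  1+1+1 = 1 carry 1
  1+0+1 = 0 carry 1
  1+0+1 = 0 carry 1
  1+0+1 = 0 carry 1
  1+0+1 = 0 carry 1
  0+0+1 = 1
  1+1 = 0 carry 1
  0+1+1 = 0 carry 1
  0+0+1 = 1
  0+0 = 0
  0+1 = 1
  0+0 = 0
  1+0 = 1
  1+0 = 1
  1+0 = 1
  0+1 = 1
  0+0 = 0
  1+0 = 1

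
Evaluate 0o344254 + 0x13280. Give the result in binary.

0b101111101100101100

0o344254 = 0b11100100010101100 in binary.
0x13280 = 0b10011001010000000 in binary.
Add column by column in base 2, right to left:
  0+0 = 0
  0+0 = 0
  1+0 = 1
  1+0 = 1
  0+0 = 0
  1+0 = 1
  0+0 = 0
  1+1 = 0 carry 1
  0+0+1 = 1
  0+1 = 1
  0+0 = 0
  1+0 = 1
  0+1 = 1
  0+1 = 1
  1+0 = 1
  1+0 = 1
  1+1 = 0 carry 1
  final carry 1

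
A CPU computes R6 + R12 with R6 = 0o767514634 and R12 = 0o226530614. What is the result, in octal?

0o1216245450

Add column by column in base 8, right to left:
  4+4 = 0 carry 1
  3+1+1 = 5
  6+6 = 4 carry 1
  4+0+1 = 5
  1+3 = 4
  5+5 = 2 carry 1
  7+6+1 = 6 carry 1
  6+2+1 = 1 carry 1
  7+2+1 = 2 carry 1
  final carry 1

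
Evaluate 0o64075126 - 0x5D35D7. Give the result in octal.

0x5D35D7 = 0o27232727 in octal.
Subtract column by column in base 8:
  6-7 → 7 (borrow)
  2-2-1 → 7 (borrow)
  1-7-1 → 1 (borrow)
  5-2-1 → 2
  7-3 → 4
  0-2 → 6 (borrow)
  4-7-1 → 4 (borrow)
  6-2-1 → 3

0o34642177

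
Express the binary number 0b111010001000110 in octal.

0o72106

Group the bits in threes: 111 010 001 000 110 → 72106.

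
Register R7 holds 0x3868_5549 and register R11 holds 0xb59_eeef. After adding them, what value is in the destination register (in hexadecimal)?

0x43c24438

Add column by column in base 16, right to left:
  9+f = 8 carry 1
  4+e+1 = 3 carry 1
  5+e+1 = 4 carry 1
  5+e+1 = 4 carry 1
  8+9+1 = 2 carry 1
  6+5+1 = c
  8+b = 3 carry 1
  3+0+1 = 4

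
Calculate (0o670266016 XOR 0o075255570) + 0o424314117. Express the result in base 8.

First 0o670266016 XOR 0o075255570 = 0o605033566.
Add column by column in base 8, right to left:
  6+7 = 5 carry 1
  6+1+1 = 0 carry 1
  5+1+1 = 7
  3+4 = 7
  3+1 = 4
  0+3 = 3
  5+4 = 1 carry 1
  0+2+1 = 3
  6+4 = 2 carry 1
  final carry 1

0o1231347705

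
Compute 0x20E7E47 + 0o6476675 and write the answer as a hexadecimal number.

0x228FC04

0o6476675 = 0x1A7DBD in hexadecimal.
Add column by column in base 16, right to left:
  7+D = 4 carry 1
  4+B+1 = 0 carry 1
  E+D+1 = C carry 1
  7+7+1 = F
  E+A = 8 carry 1
  0+1+1 = 2
  2+0 = 2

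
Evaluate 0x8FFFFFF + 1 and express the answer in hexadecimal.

The trailing 6 digits are F (max in base 16), so adding 1 cascades: they roll to 0 and the next digit up increments.

0x9000000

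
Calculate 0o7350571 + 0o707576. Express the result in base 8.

0o10260367

Add column by column in base 8, right to left:
  1+6 = 7
  7+7 = 6 carry 1
  5+5+1 = 3 carry 1
  0+7+1 = 0 carry 1
  5+0+1 = 6
  3+7 = 2 carry 1
  7+0+1 = 0 carry 1
  final carry 1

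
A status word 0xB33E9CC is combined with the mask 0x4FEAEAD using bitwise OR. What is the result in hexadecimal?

OR each hex digit independently (no carries):
  B|4=F, 3|F=F, 3|E=F, E|A=E, 9|E=F, C|A=E, C|D=D

0xFFFEFED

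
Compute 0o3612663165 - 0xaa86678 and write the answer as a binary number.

0o3612663165 = 0b11110001010110110011001110101 in binary.
0xaa86678 = 0b1010101010000110011001111000 in binary.
Subtract column by column in base 2:
  1-0 → 1
  0-0 → 0
  1-0 → 1
  0-1 → 1 (borrow)
  1-1-1 → 1 (borrow)
  1-1-1 → 1 (borrow)
  1-1-1 → 1 (borrow)
  0-0-1 → 1 (borrow)
  0-0-1 → 1 (borrow)
  1-1-1 → 1 (borrow)
  1-1-1 → 1 (borrow)
  0-0-1 → 1 (borrow)
  0-0-1 → 1 (borrow)
  1-1-1 → 1 (borrow)
  1-1-1 → 1 (borrow)
  0-0-1 → 1 (borrow)
  1-0-1 → 0
  1-0 → 1
  0-0 → 0
  1-1 → 0
  0-0 → 0
  1-1 → 0
  0-0 → 0
  0-1 → 1 (borrow)
  0-0-1 → 1 (borrow)
  1-1-1 → 1 (borrow)
  1-0-1 → 0
  1-1 → 0
  1-0 → 1

0b10011100000101111111111111101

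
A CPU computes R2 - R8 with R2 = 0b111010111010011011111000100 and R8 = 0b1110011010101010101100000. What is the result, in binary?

Subtract column by column in base 2:
  0-0 → 0
  0-0 → 0
  1-0 → 1
  0-0 → 0
  0-0 → 0
  0-1 → 1 (borrow)
  1-1-1 → 1 (borrow)
  1-0-1 → 0
  1-1 → 0
  1-0 → 1
  1-1 → 0
  0-0 → 0
  1-1 → 0
  1-0 → 1
  0-1 → 1 (borrow)
  0-0-1 → 1 (borrow)
  1-1-1 → 1 (borrow)
  0-0-1 → 1 (borrow)
  1-1-1 → 1 (borrow)
  1-1-1 → 1 (borrow)
  1-0-1 → 0
  0-0 → 0
  1-1 → 0
  0-1 → 1 (borrow)
  1-1-1 → 1 (borrow)
  1-0-1 → 0
  1-0 → 1

0b101100011111110001001100100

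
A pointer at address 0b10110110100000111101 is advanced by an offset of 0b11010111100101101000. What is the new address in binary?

Add column by column in base 2, right to left:
  1+0 = 1
  0+0 = 0
  1+0 = 1
  1+1 = 0 carry 1
  1+0+1 = 0 carry 1
  1+1+1 = 1 carry 1
  0+1+1 = 0 carry 1
  0+0+1 = 1
  0+1 = 1
  0+0 = 0
  0+0 = 0
  1+1 = 0 carry 1
  0+1+1 = 0 carry 1
  1+1+1 = 1 carry 1
  1+1+1 = 1 carry 1
  0+0+1 = 1
  1+1 = 0 carry 1
  1+0+1 = 0 carry 1
  0+1+1 = 0 carry 1
  1+1+1 = 1 carry 1
  final carry 1

0b110001110000110100101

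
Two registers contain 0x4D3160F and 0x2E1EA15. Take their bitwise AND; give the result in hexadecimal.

AND each hex digit independently (no carries):
  4&2=0, D&E=C, 3&1=1, 1&E=0, 6&A=2, 0&1=0, F&5=5

0x0C10205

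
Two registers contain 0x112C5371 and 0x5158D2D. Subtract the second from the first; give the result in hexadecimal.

0xC16C644

Subtract column by column in base 16:
  1-D → 4 (borrow)
  7-2-1 → 4
  3-D → 6 (borrow)
  5-8-1 → C (borrow)
  C-5-1 → 6
  2-1 → 1
  1-5 → C (borrow)
  1-0-1 → 0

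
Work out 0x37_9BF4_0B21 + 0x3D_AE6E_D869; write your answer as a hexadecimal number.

Add column by column in base 16, right to left:
  1+9 = A
  2+6 = 8
  B+8 = 3 carry 1
  0+D+1 = E
  4+E = 2 carry 1
  F+6+1 = 6 carry 1
  B+E+1 = A carry 1
  9+A+1 = 4 carry 1
  7+D+1 = 5 carry 1
  3+3+1 = 7

0x754A62E38A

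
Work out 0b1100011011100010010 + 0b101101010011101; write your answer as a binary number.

0b1101001000110101111

Add column by column in base 2, right to left:
  0+1 = 1
  1+0 = 1
  0+1 = 1
  0+1 = 1
  1+1 = 0 carry 1
  0+0+1 = 1
  0+0 = 0
  0+1 = 1
  1+0 = 1
  1+1 = 0 carry 1
  1+0+1 = 0 carry 1
  0+1+1 = 0 carry 1
  1+1+1 = 1 carry 1
  1+0+1 = 0 carry 1
  0+1+1 = 0 carry 1
  0+0+1 = 1
  0+0 = 0
  1+0 = 1
  1+0 = 1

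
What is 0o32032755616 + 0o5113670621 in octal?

Add column by column in base 8, right to left:
  6+1 = 7
  1+2 = 3
  6+6 = 4 carry 1
  5+0+1 = 6
  5+7 = 4 carry 1
  7+6+1 = 6 carry 1
  2+3+1 = 6
  3+1 = 4
  0+1 = 1
  2+5 = 7
  3+0 = 3

0o37146646437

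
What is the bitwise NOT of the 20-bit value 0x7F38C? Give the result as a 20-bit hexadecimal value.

0x80C73

Each hex digit d becomes F−d:
  7→8, F→0, 3→C, 8→7, C→3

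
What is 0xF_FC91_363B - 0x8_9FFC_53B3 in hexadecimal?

Subtract column by column in base 16:
  B-3 → 8
  3-B → 8 (borrow)
  6-3-1 → 2
  3-5 → E (borrow)
  1-C-1 → 4 (borrow)
  9-F-1 → 9 (borrow)
  C-F-1 → C (borrow)
  F-9-1 → 5
  F-8 → 7

0x75C94E288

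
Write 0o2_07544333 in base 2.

0b10000111101100100011011011

Each octal digit is 3 bits: 2=010 0=000 7=111 5=101 4=100 4=100 3=011 3=011 3=011.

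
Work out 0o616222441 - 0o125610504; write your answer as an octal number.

Subtract column by column in base 8:
  1-4 → 5 (borrow)
  4-0-1 → 3
  4-5 → 7 (borrow)
  2-0-1 → 1
  2-1 → 1
  2-6 → 4 (borrow)
  6-5-1 → 0
  1-2 → 7 (borrow)
  6-1-1 → 4

0o470411735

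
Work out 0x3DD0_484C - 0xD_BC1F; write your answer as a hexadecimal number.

0x3DC28C2D

Subtract column by column in base 16:
  C-F → D (borrow)
  4-1-1 → 2
  8-C → C (borrow)
  4-B-1 → 8 (borrow)
  0-D-1 → 2 (borrow)
  D-0-1 → C
  D-0 → D
  3-0 → 3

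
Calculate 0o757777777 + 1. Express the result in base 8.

The trailing 7 digits are 7 (max in base 8), so adding 1 cascades: they roll to 0 and the next digit up increments.

0o760000000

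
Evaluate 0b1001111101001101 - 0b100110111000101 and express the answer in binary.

Subtract column by column in base 2:
  1-1 → 0
  0-0 → 0
  1-1 → 0
  1-0 → 1
  0-0 → 0
  0-0 → 0
  1-1 → 0
  0-1 → 1 (borrow)
  1-1-1 → 1 (borrow)
  1-0-1 → 0
  1-1 → 0
  1-1 → 0
  1-0 → 1
  0-0 → 0
  0-1 → 1 (borrow)
  1-0-1 → 0

0b101000110001000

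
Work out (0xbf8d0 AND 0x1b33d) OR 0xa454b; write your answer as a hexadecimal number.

0xbf8d0 AND 0x1b33d = 0x1b010.
Then OR with 0xa454b.

0xbf55b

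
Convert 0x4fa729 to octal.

Expand each hex digit to 4 bits: 4=0100 f=1111 a=1010 7=0111 2=0010 9=1001.
Group the bits in threes: 010 011 111 010 011 100 101 001 → 23723451.

0o23723451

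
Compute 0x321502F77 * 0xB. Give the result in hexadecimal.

Multiply each base-16 digit by 11, carrying:
  7×11 = 77 → write D carry 4
  7×11+4 = 81 → write 1 carry 5
  F×11+5 = 170 → write A carry 10
  2×11+10 = 32 → write 0 carry 2
  0×11+2 = 2 → write 2
  5×11 = 55 → write 7 carry 3
  1×11+3 = 14 → write E
  2×11 = 22 → write 6 carry 1
  3×11+1 = 34 → write 2 carry 2
  remaining carry: 2

0x226E720A1D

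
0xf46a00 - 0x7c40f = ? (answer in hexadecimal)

Subtract column by column in base 16:
  0-f → 1 (borrow)
  0-0-1 → f (borrow)
  a-4-1 → 5
  6-c → a (borrow)
  4-7-1 → c (borrow)
  f-0-1 → e

0xeca5f1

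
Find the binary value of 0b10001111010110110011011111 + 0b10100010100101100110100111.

0b100110001111100011010000110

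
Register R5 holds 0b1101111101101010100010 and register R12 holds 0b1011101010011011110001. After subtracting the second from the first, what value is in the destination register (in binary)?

0b10010011001110110001

Subtract column by column in base 2:
  0-1 → 1 (borrow)
  1-0-1 → 0
  0-0 → 0
  0-0 → 0
  0-1 → 1 (borrow)
  1-1-1 → 1 (borrow)
  0-1-1 → 0 (borrow)
  1-1-1 → 1 (borrow)
  0-0-1 → 1 (borrow)
  1-1-1 → 1 (borrow)
  0-1-1 → 0 (borrow)
  1-0-1 → 0
  1-0 → 1
  0-1 → 1 (borrow)
  1-0-1 → 0
  1-1 → 0
  1-0 → 1
  1-1 → 0
  1-1 → 0
  0-1 → 1 (borrow)
  1-0-1 → 0
  1-1 → 0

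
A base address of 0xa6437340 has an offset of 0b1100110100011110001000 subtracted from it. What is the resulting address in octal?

0o24604025670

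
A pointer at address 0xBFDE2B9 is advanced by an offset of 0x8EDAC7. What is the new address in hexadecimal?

0xC8CBD80

Add column by column in base 16, right to left:
  9+7 = 0 carry 1
  B+C+1 = 8 carry 1
  2+A+1 = D
  E+D = B carry 1
  D+E+1 = C carry 1
  F+8+1 = 8 carry 1
  B+0+1 = C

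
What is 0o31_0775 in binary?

0b11001000111111101

Each octal digit is 3 bits: 3=011 1=001 0=000 7=111 7=111 5=101.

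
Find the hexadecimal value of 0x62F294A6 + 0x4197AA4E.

Add column by column in base 16, right to left:
  6+E = 4 carry 1
  A+4+1 = F
  4+A = E
  9+A = 3 carry 1
  2+7+1 = A
  F+9 = 8 carry 1
  2+1+1 = 4
  6+4 = A

0xA48A3EF4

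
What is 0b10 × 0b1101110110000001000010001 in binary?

Multiply each base-2 digit by 2, carrying:
  1×2 = 2 → write 0 carry 1
  0×2+1 = 1 → write 1
  0×2 = 0 → write 0
  0×2 = 0 → write 0
  1×2 = 2 → write 0 carry 1
  0×2+1 = 1 → write 1
  0×2 = 0 → write 0
  0×2 = 0 → write 0
  0×2 = 0 → write 0
  1×2 = 2 → write 0 carry 1
  0×2+1 = 1 → write 1
  0×2 = 0 → write 0
  0×2 = 0 → write 0
  0×2 = 0 → write 0
  0×2 = 0 → write 0
  0×2 = 0 → write 0
  1×2 = 2 → write 0 carry 1
  1×2+1 = 3 → write 1 carry 1
  0×2+1 = 1 → write 1
  1×2 = 2 → write 0 carry 1
  1×2+1 = 3 → write 1 carry 1
  1×2+1 = 3 → write 1 carry 1
  0×2+1 = 1 → write 1
  1×2 = 2 → write 0 carry 1
  1×2+1 = 3 → write 1 carry 1
  remaining carry: 1

0b11011101100000010000100010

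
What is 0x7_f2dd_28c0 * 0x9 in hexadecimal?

Multiply each base-16 digit by 9, carrying:
  0×9 = 0 → write 0
  c×9 = 108 → write c carry 6
  8×9+6 = 78 → write e carry 4
  2×9+4 = 22 → write 6 carry 1
  d×9+1 = 118 → write 6 carry 7
  d×9+7 = 124 → write c carry 7
  2×9+7 = 25 → write 9 carry 1
  f×9+1 = 136 → write 8 carry 8
  7×9+8 = 71 → write 7 carry 4
  remaining carry: 4

0x4789c66ec0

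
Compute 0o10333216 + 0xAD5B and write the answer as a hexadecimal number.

0o10333216 = 0x21B68E in hexadecimal.
Add column by column in base 16, right to left:
  E+B = 9 carry 1
  8+5+1 = E
  6+D = 3 carry 1
  B+A+1 = 6 carry 1
  1+0+1 = 2
  2+0 = 2

0x2263E9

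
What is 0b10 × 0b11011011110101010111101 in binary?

Multiply each base-2 digit by 2, carrying:
  1×2 = 2 → write 0 carry 1
  0×2+1 = 1 → write 1
  1×2 = 2 → write 0 carry 1
  1×2+1 = 3 → write 1 carry 1
  1×2+1 = 3 → write 1 carry 1
  1×2+1 = 3 → write 1 carry 1
  0×2+1 = 1 → write 1
  1×2 = 2 → write 0 carry 1
  0×2+1 = 1 → write 1
  1×2 = 2 → write 0 carry 1
  0×2+1 = 1 → write 1
  1×2 = 2 → write 0 carry 1
  0×2+1 = 1 → write 1
  1×2 = 2 → write 0 carry 1
  1×2+1 = 3 → write 1 carry 1
  1×2+1 = 3 → write 1 carry 1
  1×2+1 = 3 → write 1 carry 1
  0×2+1 = 1 → write 1
  1×2 = 2 → write 0 carry 1
  1×2+1 = 3 → write 1 carry 1
  0×2+1 = 1 → write 1
  1×2 = 2 → write 0 carry 1
  1×2+1 = 3 → write 1 carry 1
  remaining carry: 1

0b110110111101010101111010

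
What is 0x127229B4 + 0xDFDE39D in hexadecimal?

Add column by column in base 16, right to left:
  4+D = 1 carry 1
  B+9+1 = 5 carry 1
  9+3+1 = D
  2+E = 0 carry 1
  2+D+1 = 0 carry 1
  7+F+1 = 7 carry 1
  2+D+1 = 0 carry 1
  1+0+1 = 2

0x20700D51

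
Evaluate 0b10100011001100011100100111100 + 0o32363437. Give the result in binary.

0o32363437 = 0b11010011110011100011111 in binary.
Add column by column in base 2, right to left:
  0+1 = 1
  0+1 = 1
  1+1 = 0 carry 1
  1+1+1 = 1 carry 1
  1+1+1 = 1 carry 1
  1+0+1 = 0 carry 1
  0+0+1 = 1
  0+0 = 0
  1+1 = 0 carry 1
  0+1+1 = 0 carry 1
  0+1+1 = 0 carry 1
  1+0+1 = 0 carry 1
  1+0+1 = 0 carry 1
  1+1+1 = 1 carry 1
  0+1+1 = 0 carry 1
  0+1+1 = 0 carry 1
  0+1+1 = 0 carry 1
  1+0+1 = 0 carry 1
  1+0+1 = 0 carry 1
  0+1+1 = 0 carry 1
  0+0+1 = 1
  1+1 = 0 carry 1
  1+1+1 = 1 carry 1
  0+0+1 = 1
  0+0 = 0
  0+0 = 0
  1+0 = 1
  0+0 = 0
  1+0 = 1

0b10100110100000010000001011011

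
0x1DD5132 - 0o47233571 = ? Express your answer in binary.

0b1010000000001100110111001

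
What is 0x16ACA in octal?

Expand each hex digit to 4 bits: 1=0001 6=0110 A=1010 C=1100 A=1010.
Group the bits in threes: 010 110 101 011 001 010 → 265312.

0o265312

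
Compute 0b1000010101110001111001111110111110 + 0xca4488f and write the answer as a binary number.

0b1000100010011010111110100001001101

0xca4488f = 0b1100101001000100100010001111 in binary.
Add column by column in base 2, right to left:
  0+1 = 1
  1+1 = 0 carry 1
  1+1+1 = 1 carry 1
  1+1+1 = 1 carry 1
  1+0+1 = 0 carry 1
  1+0+1 = 0 carry 1
  0+0+1 = 1
  1+1 = 0 carry 1
  1+0+1 = 0 carry 1
  1+0+1 = 0 carry 1
  1+0+1 = 0 carry 1
  1+1+1 = 1 carry 1
  1+0+1 = 0 carry 1
  0+0+1 = 1
  0+1 = 1
  1+0 = 1
  1+0 = 1
  1+0 = 1
  1+1 = 0 carry 1
  0+0+1 = 1
  0+0 = 0
  0+1 = 1
  1+0 = 1
  1+1 = 0 carry 1
  1+0+1 = 0 carry 1
  0+0+1 = 1
  1+1 = 0 carry 1
  0+1+1 = 0 carry 1
  1+0+1 = 0 carry 1
  0+0+1 = 1
  0+0 = 0
  0+0 = 0
  0+0 = 0
  1+0 = 1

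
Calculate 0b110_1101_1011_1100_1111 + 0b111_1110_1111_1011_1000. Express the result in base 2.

0b11101100101110000111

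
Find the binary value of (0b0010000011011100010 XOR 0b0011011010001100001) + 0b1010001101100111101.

0b1011100110111000000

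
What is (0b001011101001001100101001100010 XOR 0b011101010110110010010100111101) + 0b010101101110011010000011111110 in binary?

0b101100101110011001000001011101

First 0b001011101001001100101001100010 XOR 0b011101010110110010010100111101 = 0b010110111111111110111101011111.
Add column by column in base 2, right to left:
  1+0 = 1
  1+1 = 0 carry 1
  1+1+1 = 1 carry 1
  1+1+1 = 1 carry 1
  1+1+1 = 1 carry 1
  0+1+1 = 0 carry 1
  1+1+1 = 1 carry 1
  0+1+1 = 0 carry 1
  1+0+1 = 0 carry 1
  1+0+1 = 0 carry 1
  1+0+1 = 0 carry 1
  1+0+1 = 0 carry 1
  0+0+1 = 1
  1+1 = 0 carry 1
  1+0+1 = 0 carry 1
  1+1+1 = 1 carry 1
  1+1+1 = 1 carry 1
  1+0+1 = 0 carry 1
  1+0+1 = 0 carry 1
  1+1+1 = 1 carry 1
  1+1+1 = 1 carry 1
  1+1+1 = 1 carry 1
  1+0+1 = 0 carry 1
  1+1+1 = 1 carry 1
  0+1+1 = 0 carry 1
  1+0+1 = 0 carry 1
  1+1+1 = 1 carry 1
  0+0+1 = 1
  1+1 = 0 carry 1
  final carry 1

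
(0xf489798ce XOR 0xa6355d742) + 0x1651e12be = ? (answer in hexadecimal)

0x690e0624a

First 0xf489798ce XOR 0xa6355d742 = 0x52bc24f8c.
Add column by column in base 16, right to left:
  c+e = a carry 1
  8+b+1 = 4 carry 1
  f+2+1 = 2 carry 1
  4+1+1 = 6
  2+e = 0 carry 1
  c+1+1 = e
  b+5 = 0 carry 1
  2+6+1 = 9
  5+1 = 6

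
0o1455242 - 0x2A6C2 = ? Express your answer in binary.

0b111011001111100000

0o1455242 = 0b1100101101010100010 in binary.
0x2A6C2 = 0b101010011011000010 in binary.
Subtract column by column in base 2:
  0-0 → 0
  1-1 → 0
  0-0 → 0
  0-0 → 0
  0-0 → 0
  1-0 → 1
  0-1 → 1 (borrow)
  1-1-1 → 1 (borrow)
  0-0-1 → 1 (borrow)
  1-1-1 → 1 (borrow)
  0-1-1 → 0 (borrow)
  1-0-1 → 0
  1-0 → 1
  0-1 → 1 (borrow)
  1-0-1 → 0
  0-1 → 1 (borrow)
  0-0-1 → 1 (borrow)
  1-1-1 → 1 (borrow)
  1-0-1 → 0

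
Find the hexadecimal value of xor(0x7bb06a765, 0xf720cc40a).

XOR each hex digit independently (no carries):
  7^f=8, b^7=c, b^2=9, 0^0=0, 6^c=a, a^c=6, 7^4=3, 6^0=6, 5^a=f

0x8c90a636f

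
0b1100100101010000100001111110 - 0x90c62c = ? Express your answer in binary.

0x90c62c = 0b100100001100011000101100 in binary.
Subtract column by column in base 2:
  0-0 → 0
  1-0 → 1
  1-1 → 0
  1-1 → 0
  1-0 → 1
  1-1 → 0
  1-0 → 1
  0-0 → 0
  0-0 → 0
  0-1 → 1 (borrow)
  0-1-1 → 0 (borrow)
  1-0-1 → 0
  0-0 → 0
  0-0 → 0
  0-1 → 1 (borrow)
  0-1-1 → 0 (borrow)
  1-0-1 → 0
  0-0 → 0
  1-0 → 1
  0-0 → 0
  1-1 → 0
  0-0 → 0
  0-0 → 0
  1-1 → 0
  0-0 → 0
  0-0 → 0
  1-0 → 1
  1-0 → 1

0b1100000001000100001001010010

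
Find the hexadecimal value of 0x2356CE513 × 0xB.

0x184BADD7D1

Multiply each base-16 digit by 11, carrying:
  3×11 = 33 → write 1 carry 2
  1×11+2 = 13 → write D
  5×11 = 55 → write 7 carry 3
  E×11+3 = 157 → write D carry 9
  C×11+9 = 141 → write D carry 8
  6×11+8 = 74 → write A carry 4
  5×11+4 = 59 → write B carry 3
  3×11+3 = 36 → write 4 carry 2
  2×11+2 = 24 → write 8 carry 1
  remaining carry: 1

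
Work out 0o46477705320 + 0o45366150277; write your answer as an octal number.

0o114066055617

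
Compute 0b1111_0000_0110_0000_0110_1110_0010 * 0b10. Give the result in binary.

0b11110000011000000110111000100

Multiply each base-2 digit by 2, carrying:
  0×2 = 0 → write 0
  1×2 = 2 → write 0 carry 1
  0×2+1 = 1 → write 1
  0×2 = 0 → write 0
  0×2 = 0 → write 0
  1×2 = 2 → write 0 carry 1
  1×2+1 = 3 → write 1 carry 1
  1×2+1 = 3 → write 1 carry 1
  0×2+1 = 1 → write 1
  1×2 = 2 → write 0 carry 1
  1×2+1 = 3 → write 1 carry 1
  0×2+1 = 1 → write 1
  0×2 = 0 → write 0
  0×2 = 0 → write 0
  0×2 = 0 → write 0
  0×2 = 0 → write 0
  0×2 = 0 → write 0
  1×2 = 2 → write 0 carry 1
  1×2+1 = 3 → write 1 carry 1
  0×2+1 = 1 → write 1
  0×2 = 0 → write 0
  0×2 = 0 → write 0
  0×2 = 0 → write 0
  0×2 = 0 → write 0
  1×2 = 2 → write 0 carry 1
  1×2+1 = 3 → write 1 carry 1
  1×2+1 = 3 → write 1 carry 1
  1×2+1 = 3 → write 1 carry 1
  remaining carry: 1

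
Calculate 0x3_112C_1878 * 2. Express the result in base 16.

Multiply each base-16 digit by 2, carrying:
  8×2 = 16 → write 0 carry 1
  7×2+1 = 15 → write F
  8×2 = 16 → write 0 carry 1
  1×2+1 = 3 → write 3
  C×2 = 24 → write 8 carry 1
  2×2+1 = 5 → write 5
  1×2 = 2 → write 2
  1×2 = 2 → write 2
  3×2 = 6 → write 6

0x6225830F0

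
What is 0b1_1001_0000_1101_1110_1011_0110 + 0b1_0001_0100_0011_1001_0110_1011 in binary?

0b10101001010001100000100001

Add column by column in base 2, right to left:
  0+1 = 1
  1+1 = 0 carry 1
  1+0+1 = 0 carry 1
  0+1+1 = 0 carry 1
  1+0+1 = 0 carry 1
  1+1+1 = 1 carry 1
  0+1+1 = 0 carry 1
  1+0+1 = 0 carry 1
  0+1+1 = 0 carry 1
  1+0+1 = 0 carry 1
  1+0+1 = 0 carry 1
  1+1+1 = 1 carry 1
  1+1+1 = 1 carry 1
  0+1+1 = 0 carry 1
  1+0+1 = 0 carry 1
  1+0+1 = 0 carry 1
  0+0+1 = 1
  0+0 = 0
  0+1 = 1
  0+0 = 0
  1+1 = 0 carry 1
  0+0+1 = 1
  0+0 = 0
  1+0 = 1
  1+1 = 0 carry 1
  final carry 1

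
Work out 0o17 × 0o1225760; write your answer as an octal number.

0o23311420

Multiply each base-8 digit by 15, carrying:
  0×15 = 0 → write 0
  6×15 = 90 → write 2 carry 11
  7×15+11 = 116 → write 4 carry 14
  5×15+14 = 89 → write 1 carry 11
  2×15+11 = 41 → write 1 carry 5
  2×15+5 = 35 → write 3 carry 4
  1×15+4 = 19 → write 3 carry 2
  remaining carry: 2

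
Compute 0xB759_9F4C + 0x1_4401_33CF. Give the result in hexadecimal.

Add column by column in base 16, right to left:
  C+F = B carry 1
  4+C+1 = 1 carry 1
  F+3+1 = 3 carry 1
  9+3+1 = D
  9+1 = A
  5+0 = 5
  7+4 = B
  B+4 = F
  0+1 = 1

0x1FB5AD31B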